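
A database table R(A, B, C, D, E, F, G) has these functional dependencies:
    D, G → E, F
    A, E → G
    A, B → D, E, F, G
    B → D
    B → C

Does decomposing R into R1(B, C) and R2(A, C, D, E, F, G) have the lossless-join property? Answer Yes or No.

No

The shared attributes are {C} and {C}⁺ = {C}.
R1 ⊄ {C} and R2 ⊄ {C}, so the split is lossy.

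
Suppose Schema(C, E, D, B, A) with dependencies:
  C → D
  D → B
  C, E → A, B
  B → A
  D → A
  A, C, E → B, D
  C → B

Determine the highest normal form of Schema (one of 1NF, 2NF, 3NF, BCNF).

Candidate key: {C, E}. Prime attributes: {C, E}.
C → D breaks BCNF: {C}⁺ = {A, B, C, D}, so {C} is not a superkey.
Because {D} is non-prime and the left side of C → D is not a superkey, the relation is not in 3NF.
The proper key subset {C} of {C, E} determines non-prime {A, B, D}, so the relation is not even in 2NF.

1NF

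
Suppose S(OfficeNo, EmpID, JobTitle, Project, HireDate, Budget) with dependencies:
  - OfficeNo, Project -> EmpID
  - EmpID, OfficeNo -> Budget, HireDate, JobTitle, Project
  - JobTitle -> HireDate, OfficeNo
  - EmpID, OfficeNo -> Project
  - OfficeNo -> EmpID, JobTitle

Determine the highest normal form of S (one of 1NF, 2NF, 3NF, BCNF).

Candidate keys: {JobTitle}, {OfficeNo}. Prime attributes: {JobTitle, OfficeNo}.
Every FD has a superkey on the left, so the relation is in BCNF.

BCNF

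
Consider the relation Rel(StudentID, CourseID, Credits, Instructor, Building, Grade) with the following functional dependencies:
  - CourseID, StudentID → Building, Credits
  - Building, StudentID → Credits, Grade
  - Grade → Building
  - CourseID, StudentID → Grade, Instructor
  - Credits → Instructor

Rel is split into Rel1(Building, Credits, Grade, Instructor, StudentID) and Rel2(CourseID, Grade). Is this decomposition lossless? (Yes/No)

The shared attributes are {Grade} and {Grade}⁺ = {Building, Grade}.
Neither Rel1 nor Rel2 is contained in that closure, so the decomposition is lossy.

No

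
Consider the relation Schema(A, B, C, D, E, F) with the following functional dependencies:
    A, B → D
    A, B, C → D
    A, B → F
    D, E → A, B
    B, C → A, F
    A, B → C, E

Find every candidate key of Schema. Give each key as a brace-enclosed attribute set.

{A, B}, {B, C}, {D, E}

{A, B} is a candidate key since {A, B}⁺ = {A, B, C, D, E, F} covers every attribute.
{B, C} is a candidate key since {B, C}⁺ = {A, B, C, D, E, F} covers every attribute.
{D, E} is a candidate key since {D, E}⁺ = {A, B, C, D, E, F} covers every attribute.
No proper subset of any of these is a key, and no other minimal superkey exists.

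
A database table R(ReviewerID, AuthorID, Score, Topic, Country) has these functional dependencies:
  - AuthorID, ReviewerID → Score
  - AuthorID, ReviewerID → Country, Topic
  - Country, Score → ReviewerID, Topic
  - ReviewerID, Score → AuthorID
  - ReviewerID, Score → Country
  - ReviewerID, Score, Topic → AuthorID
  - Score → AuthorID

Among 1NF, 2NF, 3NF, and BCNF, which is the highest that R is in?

3NF

Candidate keys: {AuthorID, ReviewerID}, {Country, Score}, {ReviewerID, Score}. Prime attributes: {AuthorID, Country, ReviewerID, Score}.
Score → AuthorID breaks BCNF: {Score}⁺ = {AuthorID, Score}, so {Score} is not a superkey.
But every attribute on its right side ({AuthorID}) is prime, and the same holds for every other non-superkey FD, so 3NF still holds.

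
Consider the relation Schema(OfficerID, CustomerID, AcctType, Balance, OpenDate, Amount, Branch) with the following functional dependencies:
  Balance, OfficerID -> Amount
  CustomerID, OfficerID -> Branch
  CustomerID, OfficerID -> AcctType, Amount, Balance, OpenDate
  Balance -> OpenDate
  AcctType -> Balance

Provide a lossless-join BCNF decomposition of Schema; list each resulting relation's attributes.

Candidate key of the original relation: {CustomerID, OfficerID}.
In {AcctType, Amount, Balance, Branch, CustomerID, OfficerID, OpenDate}, {Balance, OfficerID} is not a superkey ({Balance, OfficerID}⁺ restricted to this set is {Amount, Balance, OfficerID, OpenDate}), so split on Balance, OfficerID -> Amount, OpenDate into {Amount, Balance, OfficerID, OpenDate} and {AcctType, Balance, Branch, CustomerID, OfficerID}.
In {Amount, Balance, OfficerID, OpenDate}, {Balance} is not a superkey ({Balance}⁺ restricted to this set is {Balance, OpenDate}), so split on Balance -> OpenDate into {Balance, OpenDate} and {Amount, Balance, OfficerID}.
{Balance, OpenDate} is in BCNF.
{Amount, Balance, OfficerID} is in BCNF.
In {AcctType, Balance, Branch, CustomerID, OfficerID}, {AcctType} is not a superkey ({AcctType}⁺ restricted to this set is {AcctType, Balance}), so split on AcctType -> Balance into {AcctType, Balance} and {AcctType, Branch, CustomerID, OfficerID}.
{AcctType, Balance} is in BCNF.
{AcctType, Branch, CustomerID, OfficerID} is in BCNF.

{AcctType, Balance}; {AcctType, Branch, CustomerID, OfficerID}; {Amount, Balance, OfficerID}; {Balance, OpenDate}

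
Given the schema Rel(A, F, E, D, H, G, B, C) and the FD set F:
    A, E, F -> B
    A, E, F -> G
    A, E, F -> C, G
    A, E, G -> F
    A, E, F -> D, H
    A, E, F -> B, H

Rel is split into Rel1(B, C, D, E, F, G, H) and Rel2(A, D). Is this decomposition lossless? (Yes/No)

Common attributes: {D}; their closure is {D}.
The closure covers neither Rel1 nor Rel2 entirely; the join is not lossless.

No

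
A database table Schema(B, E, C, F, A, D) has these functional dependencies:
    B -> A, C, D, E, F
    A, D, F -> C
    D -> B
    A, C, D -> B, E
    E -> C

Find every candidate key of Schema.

{B}, {D}

Closure of {B} is {A, B, C, D, E, F}, the whole schema; {B} is a candidate key.
Closure of {D} is {A, B, C, D, E, F}, the whole schema; {D} is a candidate key.
These are minimal and exhaustive — every other superkey contains one of them.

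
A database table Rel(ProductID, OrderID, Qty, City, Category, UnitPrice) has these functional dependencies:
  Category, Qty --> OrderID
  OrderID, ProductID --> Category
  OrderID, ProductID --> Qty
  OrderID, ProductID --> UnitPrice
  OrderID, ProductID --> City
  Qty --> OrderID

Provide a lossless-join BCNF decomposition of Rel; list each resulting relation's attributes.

Candidate keys of the original relation: {OrderID, ProductID}, {ProductID, Qty}.
{Category, City, OrderID, ProductID, Qty, UnitPrice}: {Category, Qty} determines {Category, OrderID, Qty} here but is not a superkey — split on Category, Qty --> OrderID, giving {Category, OrderID, Qty} and {Category, City, ProductID, Qty, UnitPrice}.
{Category, OrderID, Qty}: {Qty} determines {OrderID, Qty} here but is not a superkey — split on Qty --> OrderID, giving {OrderID, Qty} and {Category, Qty}.
{OrderID, Qty}: every determinant is a superkey — BCNF.
{Category, Qty}: every determinant is a superkey — BCNF.
{Category, City, ProductID, Qty, UnitPrice}: every determinant is a superkey — BCNF.

{Category, City, ProductID, Qty, UnitPrice}; {OrderID, Qty}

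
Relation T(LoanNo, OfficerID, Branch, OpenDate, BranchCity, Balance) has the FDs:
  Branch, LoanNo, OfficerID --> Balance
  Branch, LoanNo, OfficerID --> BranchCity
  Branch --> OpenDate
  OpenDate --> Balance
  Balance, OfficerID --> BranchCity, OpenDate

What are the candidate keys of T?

{Branch, LoanNo, OfficerID}

{Branch, LoanNo, OfficerID} never appear on the right of any FD, so every key must include all of them.
{Branch, LoanNo, OfficerID} is a candidate key since {Branch, LoanNo, OfficerID}⁺ = {Balance, Branch, BranchCity, LoanNo, OfficerID, OpenDate} covers every attribute.
No other minimal set has full closure, so this is the only candidate key.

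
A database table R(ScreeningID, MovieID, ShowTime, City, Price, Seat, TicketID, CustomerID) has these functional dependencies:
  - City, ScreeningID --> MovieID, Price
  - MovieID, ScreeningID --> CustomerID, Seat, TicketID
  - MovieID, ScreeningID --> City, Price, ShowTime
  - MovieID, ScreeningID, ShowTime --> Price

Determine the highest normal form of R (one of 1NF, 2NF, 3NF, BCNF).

Candidate keys: {City, ScreeningID}, {MovieID, ScreeningID}. Prime attributes: {City, MovieID, ScreeningID}.
Every FD has a superkey on the left, so the relation is in BCNF.

BCNF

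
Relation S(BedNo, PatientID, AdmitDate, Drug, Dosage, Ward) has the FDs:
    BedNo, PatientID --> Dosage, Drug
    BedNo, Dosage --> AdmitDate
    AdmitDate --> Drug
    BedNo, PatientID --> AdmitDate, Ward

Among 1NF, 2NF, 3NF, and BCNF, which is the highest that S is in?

Candidate key: {BedNo, PatientID}. Prime attributes: {BedNo, PatientID}.
For BedNo, Dosage --> AdmitDate we have {BedNo, Dosage}⁺ = {AdmitDate, BedNo, Dosage, Drug}; {BedNo, Dosage} is not a superkey, so BCNF fails.
Because {AdmitDate} is non-prime and the left side of BedNo, Dosage --> AdmitDate is not a superkey, the relation is not in 3NF.
No non-prime attribute depends on a proper subset of any candidate key, so 2NF holds.

2NF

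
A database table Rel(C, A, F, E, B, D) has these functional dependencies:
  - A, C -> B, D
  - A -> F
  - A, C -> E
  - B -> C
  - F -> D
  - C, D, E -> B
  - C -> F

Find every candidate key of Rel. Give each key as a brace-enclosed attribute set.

{A, B}, {A, C}

{A} never appears on the right of any FD, so every key must include it.
{A, B} is a candidate key since {A, B}⁺ = {A, B, C, D, E, F} covers every attribute.
{A, C} is a candidate key since {A, C}⁺ = {A, B, C, D, E, F} covers every attribute.
These are minimal and exhaustive — every other superkey contains one of them.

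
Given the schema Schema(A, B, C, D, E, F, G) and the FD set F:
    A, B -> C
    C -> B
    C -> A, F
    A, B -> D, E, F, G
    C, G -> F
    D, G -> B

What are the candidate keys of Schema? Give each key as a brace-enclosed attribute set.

{A, B}, {A, D, G}, {C}

{C}⁺ = {A, B, C, D, E, F, G}, which is every attribute, so {C} is a candidate key.
{A, B}⁺ = {A, B, C, D, E, F, G}, which is every attribute, so {A, B} is a candidate key.
{A, D, G}⁺ = {A, B, C, D, E, F, G}, which is every attribute, so {A, D, G} is a candidate key.
These are minimal and exhaustive — every other superkey contains one of them.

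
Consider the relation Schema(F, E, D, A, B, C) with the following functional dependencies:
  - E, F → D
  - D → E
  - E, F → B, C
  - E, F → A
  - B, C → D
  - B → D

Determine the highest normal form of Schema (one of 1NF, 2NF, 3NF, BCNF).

Candidate keys: {B, F}, {D, F}, {E, F}. Prime attributes: {B, D, E, F}.
D → E: {D}⁺ = {D, E}, which is not all of the attributes, so the left side is not a superkey — BCNF is violated.
Since {E} ⊆ prime attributes and every other non-superkey FD also has a prime right side, the schema is in 3NF.

3NF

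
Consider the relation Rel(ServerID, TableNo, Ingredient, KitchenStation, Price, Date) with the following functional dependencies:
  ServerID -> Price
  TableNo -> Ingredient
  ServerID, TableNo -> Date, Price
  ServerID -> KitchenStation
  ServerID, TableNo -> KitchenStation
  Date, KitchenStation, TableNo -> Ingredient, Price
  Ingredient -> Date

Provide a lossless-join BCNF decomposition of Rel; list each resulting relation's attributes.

{Date, Ingredient}; {Ingredient, TableNo}; {KitchenStation, Price, ServerID}; {ServerID, TableNo}

Candidate key of the original relation: {ServerID, TableNo}.
Within {Date, Ingredient, KitchenStation, Price, ServerID, TableNo}: {ServerID}⁺ ∩ {Date, Ingredient, KitchenStation, Price, ServerID, TableNo} = {KitchenStation, Price, ServerID}, not the whole set, so ServerID -> KitchenStation, Price violates BCNF; decompose into {KitchenStation, Price, ServerID} and {Date, Ingredient, ServerID, TableNo}.
{KitchenStation, Price, ServerID}: every determinant is a superkey — BCNF.
Within {Date, Ingredient, ServerID, TableNo}: {TableNo}⁺ ∩ {Date, Ingredient, ServerID, TableNo} = {Date, Ingredient, TableNo}, not the whole set, so TableNo -> Date, Ingredient violates BCNF; decompose into {Date, Ingredient, TableNo} and {ServerID, TableNo}.
Within {Date, Ingredient, TableNo}: {Ingredient}⁺ ∩ {Date, Ingredient, TableNo} = {Date, Ingredient}, not the whole set, so Ingredient -> Date violates BCNF; decompose into {Date, Ingredient} and {Ingredient, TableNo}.
{Date, Ingredient}: every determinant is a superkey — BCNF.
{Ingredient, TableNo}: every determinant is a superkey — BCNF.
{ServerID, TableNo}: every determinant is a superkey — BCNF.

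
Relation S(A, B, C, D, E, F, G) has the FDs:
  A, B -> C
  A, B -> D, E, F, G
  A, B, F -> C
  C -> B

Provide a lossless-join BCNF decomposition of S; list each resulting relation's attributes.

Candidate keys of the original relation: {A, B}, {A, C}.
In {A, B, C, D, E, F, G}, {C} is not a superkey ({C}⁺ restricted to this set is {B, C}), so split on C -> B into {B, C} and {A, C, D, E, F, G}.
{B, C} has no BCNF violation.
{A, C, D, E, F, G} has no BCNF violation.

{A, C, D, E, F, G}; {B, C}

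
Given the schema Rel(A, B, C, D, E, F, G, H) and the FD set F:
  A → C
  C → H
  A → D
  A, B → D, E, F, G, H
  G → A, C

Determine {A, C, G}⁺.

{A, C, D, G, H}

Start with {A, C, G}.
C → H applies; add {H} → now {A, C, G, H}.
A → D applies; add {D} → now {A, C, D, G, H}.
No further FD applies.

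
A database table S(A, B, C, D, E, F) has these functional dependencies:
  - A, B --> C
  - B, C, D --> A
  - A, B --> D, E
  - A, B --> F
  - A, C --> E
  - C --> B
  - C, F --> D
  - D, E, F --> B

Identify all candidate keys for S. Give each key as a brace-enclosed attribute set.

{A, B} is a candidate key since {A, B}⁺ = {A, B, C, D, E, F} covers every attribute.
{A, C} is a candidate key since {A, C}⁺ = {A, B, C, D, E, F} covers every attribute.
{C, D} is a candidate key since {C, D}⁺ = {A, B, C, D, E, F} covers every attribute.
{C, F} is a candidate key since {C, F}⁺ = {A, B, C, D, E, F} covers every attribute.
{A, D, E, F} is a candidate key since {A, D, E, F}⁺ = {A, B, C, D, E, F} covers every attribute.
Any other superkey properly contains one of these, so there are no further candidate keys.

{A, B}, {A, C}, {A, D, E, F}, {C, D}, {C, F}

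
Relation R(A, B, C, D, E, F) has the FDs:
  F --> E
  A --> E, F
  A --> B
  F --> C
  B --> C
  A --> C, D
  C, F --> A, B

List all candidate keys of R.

{A} is a candidate key since {A}⁺ = {A, B, C, D, E, F} covers every attribute.
{F} is a candidate key since {F}⁺ = {A, B, C, D, E, F} covers every attribute.
No proper subset of any of these is a key, and no other minimal superkey exists.

{A}, {F}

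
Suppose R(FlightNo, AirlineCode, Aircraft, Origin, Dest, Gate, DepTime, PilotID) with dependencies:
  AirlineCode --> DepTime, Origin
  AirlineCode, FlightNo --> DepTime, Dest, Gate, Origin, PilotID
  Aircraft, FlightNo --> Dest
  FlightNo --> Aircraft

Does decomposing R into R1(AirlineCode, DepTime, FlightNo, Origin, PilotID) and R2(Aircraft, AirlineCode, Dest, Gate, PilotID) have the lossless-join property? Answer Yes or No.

No

Common attributes: {AirlineCode, PilotID}; their closure is {AirlineCode, DepTime, Origin, PilotID}.
The closure covers neither R1 nor R2 entirely; the join is not lossless.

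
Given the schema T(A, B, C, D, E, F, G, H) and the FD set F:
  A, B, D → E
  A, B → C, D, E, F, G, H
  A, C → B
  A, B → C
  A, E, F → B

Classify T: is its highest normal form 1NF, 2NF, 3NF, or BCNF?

Candidate keys: {A, B}, {A, C}, {A, E, F}. Prime attributes: {A, B, C, E, F}.
Every FD has a superkey on the left, so the relation is in BCNF.

BCNF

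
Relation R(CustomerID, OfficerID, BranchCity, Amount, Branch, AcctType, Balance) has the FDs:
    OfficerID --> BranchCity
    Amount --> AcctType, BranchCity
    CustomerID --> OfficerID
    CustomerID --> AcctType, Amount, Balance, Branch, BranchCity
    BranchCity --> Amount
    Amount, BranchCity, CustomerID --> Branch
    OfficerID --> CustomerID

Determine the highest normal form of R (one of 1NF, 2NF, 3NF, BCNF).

2NF

Candidate keys: {CustomerID}, {OfficerID}. Prime attributes: {CustomerID, OfficerID}.
Amount --> AcctType, BranchCity breaks BCNF: {Amount}⁺ = {AcctType, Amount, BranchCity}, so {Amount} is not a superkey.
Because {AcctType, BranchCity} are non-prime and the left side of Amount --> AcctType, BranchCity is not a superkey, the relation is not in 3NF.
All keys have size 1, which rules out partial dependencies — 2NF is satisfied.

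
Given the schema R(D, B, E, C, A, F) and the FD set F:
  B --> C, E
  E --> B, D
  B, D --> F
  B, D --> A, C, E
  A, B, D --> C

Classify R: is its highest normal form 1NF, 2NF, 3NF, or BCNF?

BCNF

Candidate keys: {B}, {E}. Prime attributes: {B, E}.
The left-hand side of every FD is a superkey, so BCNF is satisfied.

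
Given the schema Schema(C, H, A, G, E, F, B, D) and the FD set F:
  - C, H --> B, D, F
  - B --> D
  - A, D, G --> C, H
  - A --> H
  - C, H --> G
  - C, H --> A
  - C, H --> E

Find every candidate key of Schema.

{A, B, G}, {A, C}, {A, D, G}, {C, H}

{A, C}⁺ = {A, B, C, D, E, F, G, H}, which is every attribute, so {A, C} is a candidate key.
{C, H}⁺ = {A, B, C, D, E, F, G, H}, which is every attribute, so {C, H} is a candidate key.
{A, B, G}⁺ = {A, B, C, D, E, F, G, H}, which is every attribute, so {A, B, G} is a candidate key.
{A, D, G}⁺ = {A, B, C, D, E, F, G, H}, which is every attribute, so {A, D, G} is a candidate key.
These are minimal and exhaustive — every other superkey contains one of them.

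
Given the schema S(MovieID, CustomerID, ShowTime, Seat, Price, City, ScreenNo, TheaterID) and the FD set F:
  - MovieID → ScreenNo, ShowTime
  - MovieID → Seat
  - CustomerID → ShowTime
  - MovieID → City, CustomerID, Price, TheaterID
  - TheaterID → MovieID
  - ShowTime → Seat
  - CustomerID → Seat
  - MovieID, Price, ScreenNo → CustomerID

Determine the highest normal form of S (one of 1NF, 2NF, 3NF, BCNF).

2NF

Candidate keys: {MovieID}, {TheaterID}. Prime attributes: {MovieID, TheaterID}.
CustomerID → ShowTime breaks BCNF: {CustomerID}⁺ = {CustomerID, Seat, ShowTime}, so {CustomerID} is not a superkey.
CustomerID → ShowTime determines the non-prime attribute {ShowTime} from a non-superkey — 3NF is violated.
All keys have size 1, which rules out partial dependencies — 2NF is satisfied.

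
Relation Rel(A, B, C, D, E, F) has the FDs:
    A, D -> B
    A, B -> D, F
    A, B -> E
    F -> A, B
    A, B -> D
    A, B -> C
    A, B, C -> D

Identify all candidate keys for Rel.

{F} is a candidate key since {F}⁺ = {A, B, C, D, E, F} covers every attribute.
{A, B} is a candidate key since {A, B}⁺ = {A, B, C, D, E, F} covers every attribute.
{A, D} is a candidate key since {A, D}⁺ = {A, B, C, D, E, F} covers every attribute.
These are minimal and exhaustive — every other superkey contains one of them.

{A, B}, {A, D}, {F}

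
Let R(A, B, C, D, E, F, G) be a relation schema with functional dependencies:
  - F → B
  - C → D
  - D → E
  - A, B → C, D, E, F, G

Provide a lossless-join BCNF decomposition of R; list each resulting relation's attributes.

Candidate keys of the original relation: {A, B}, {A, F}.
In {A, B, C, D, E, F, G}, {F} is not a superkey ({F}⁺ restricted to this set is {B, F}), so split on F → B into {B, F} and {A, C, D, E, F, G}.
{B, F}: every determinant is a superkey — BCNF.
In {A, C, D, E, F, G}, {C} is not a superkey ({C}⁺ restricted to this set is {C, D, E}), so split on C → D, E into {C, D, E} and {A, C, F, G}.
In {C, D, E}, {D} is not a superkey ({D}⁺ restricted to this set is {D, E}), so split on D → E into {D, E} and {C, D}.
{D, E}: every determinant is a superkey — BCNF.
{C, D}: every determinant is a superkey — BCNF.
{A, C, F, G}: every determinant is a superkey — BCNF.

{A, C, F, G}; {B, F}; {C, D}; {D, E}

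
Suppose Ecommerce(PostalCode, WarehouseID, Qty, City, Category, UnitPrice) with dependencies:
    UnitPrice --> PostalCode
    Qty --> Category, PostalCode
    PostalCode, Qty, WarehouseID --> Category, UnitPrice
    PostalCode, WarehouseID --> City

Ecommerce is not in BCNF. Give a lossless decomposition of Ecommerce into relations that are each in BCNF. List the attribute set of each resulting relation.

Candidate key of the original relation: {Qty, WarehouseID}.
{Category, City, PostalCode, Qty, UnitPrice, WarehouseID}: {UnitPrice} determines {PostalCode, UnitPrice} here but is not a superkey — split on UnitPrice --> PostalCode, giving {PostalCode, UnitPrice} and {Category, City, Qty, UnitPrice, WarehouseID}.
{PostalCode, UnitPrice} is in BCNF.
{Category, City, Qty, UnitPrice, WarehouseID}: {Qty} determines {Category, Qty} here but is not a superkey — split on Qty --> Category, giving {Category, Qty} and {City, Qty, UnitPrice, WarehouseID}.
{Category, Qty} is in BCNF.
{City, Qty, UnitPrice, WarehouseID}: {UnitPrice, WarehouseID} determines {City, UnitPrice, WarehouseID} here but is not a superkey — split on UnitPrice, WarehouseID --> City, giving {City, UnitPrice, WarehouseID} and {Qty, UnitPrice, WarehouseID}.
{City, UnitPrice, WarehouseID} is in BCNF.
{Qty, UnitPrice, WarehouseID} is in BCNF.

{Category, Qty}; {City, UnitPrice, WarehouseID}; {PostalCode, UnitPrice}; {Qty, UnitPrice, WarehouseID}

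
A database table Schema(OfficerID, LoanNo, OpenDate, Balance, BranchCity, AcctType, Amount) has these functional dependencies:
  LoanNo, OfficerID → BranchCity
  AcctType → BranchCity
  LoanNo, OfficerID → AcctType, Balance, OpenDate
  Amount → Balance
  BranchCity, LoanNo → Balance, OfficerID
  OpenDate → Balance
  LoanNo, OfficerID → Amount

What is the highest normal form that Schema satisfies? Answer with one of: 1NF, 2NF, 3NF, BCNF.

Candidate keys: {AcctType, LoanNo}, {BranchCity, LoanNo}, {LoanNo, OfficerID}. Prime attributes: {AcctType, BranchCity, LoanNo, OfficerID}.
AcctType → BranchCity: {AcctType}⁺ = {AcctType, BranchCity}, which is not all of the attributes, so the left side is not a superkey — BCNF is violated.
Amount → Balance determines the non-prime attribute {Balance} from a non-superkey — 3NF is violated.
No non-prime attribute depends on a proper subset of any candidate key, so 2NF holds.

2NF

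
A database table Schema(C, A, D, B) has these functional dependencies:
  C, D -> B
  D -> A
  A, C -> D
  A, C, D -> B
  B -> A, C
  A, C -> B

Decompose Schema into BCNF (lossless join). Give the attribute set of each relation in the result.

{A, D}; {B, C, D}

Candidate keys of the original relation: {A, C}, {B}, {C, D}.
In {A, B, C, D}, {D} is not a superkey ({D}⁺ restricted to this set is {A, D}), so split on D -> A into {A, D} and {B, C, D}.
{A, D} is in BCNF.
{B, C, D} is in BCNF.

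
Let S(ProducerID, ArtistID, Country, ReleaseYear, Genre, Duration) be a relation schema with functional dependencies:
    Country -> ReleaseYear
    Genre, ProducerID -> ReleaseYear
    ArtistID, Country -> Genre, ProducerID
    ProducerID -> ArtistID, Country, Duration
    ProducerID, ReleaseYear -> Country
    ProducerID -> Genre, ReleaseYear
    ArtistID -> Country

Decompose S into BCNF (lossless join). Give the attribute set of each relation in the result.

Candidate keys of the original relation: {ArtistID}, {ProducerID}.
Within {ArtistID, Country, Duration, Genre, ProducerID, ReleaseYear}: {Country}⁺ ∩ {ArtistID, Country, Duration, Genre, ProducerID, ReleaseYear} = {Country, ReleaseYear}, not the whole set, so Country -> ReleaseYear violates BCNF; decompose into {Country, ReleaseYear} and {ArtistID, Country, Duration, Genre, ProducerID}.
{Country, ReleaseYear} has no BCNF violation.
{ArtistID, Country, Duration, Genre, ProducerID} has no BCNF violation.

{ArtistID, Country, Duration, Genre, ProducerID}; {Country, ReleaseYear}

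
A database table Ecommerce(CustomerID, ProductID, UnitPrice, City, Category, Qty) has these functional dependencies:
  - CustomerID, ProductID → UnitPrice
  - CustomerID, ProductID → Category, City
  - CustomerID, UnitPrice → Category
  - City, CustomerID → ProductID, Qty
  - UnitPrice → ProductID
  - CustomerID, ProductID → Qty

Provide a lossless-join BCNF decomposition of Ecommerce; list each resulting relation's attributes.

Candidate keys of the original relation: {City, CustomerID}, {CustomerID, ProductID}, {CustomerID, UnitPrice}.
In {Category, City, CustomerID, ProductID, Qty, UnitPrice}, {UnitPrice} is not a superkey ({UnitPrice}⁺ restricted to this set is {ProductID, UnitPrice}), so split on UnitPrice → ProductID into {ProductID, UnitPrice} and {Category, City, CustomerID, Qty, UnitPrice}.
{ProductID, UnitPrice}: every determinant is a superkey — BCNF.
{Category, City, CustomerID, Qty, UnitPrice}: every determinant is a superkey — BCNF.

{Category, City, CustomerID, Qty, UnitPrice}; {ProductID, UnitPrice}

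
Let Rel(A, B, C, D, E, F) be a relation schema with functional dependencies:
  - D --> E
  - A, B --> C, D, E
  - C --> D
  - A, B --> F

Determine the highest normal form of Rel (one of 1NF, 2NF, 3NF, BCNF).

Candidate key: {A, B}. Prime attributes: {A, B}.
For D --> E we have {D}⁺ = {D, E}; {D} is not a superkey, so BCNF fails.
D --> E has non-prime {E} on the right and a non-superkey on the left, so 3NF fails.
Checking every proper subset of each key, none determines a non-prime attribute — 2NF is satisfied.

2NF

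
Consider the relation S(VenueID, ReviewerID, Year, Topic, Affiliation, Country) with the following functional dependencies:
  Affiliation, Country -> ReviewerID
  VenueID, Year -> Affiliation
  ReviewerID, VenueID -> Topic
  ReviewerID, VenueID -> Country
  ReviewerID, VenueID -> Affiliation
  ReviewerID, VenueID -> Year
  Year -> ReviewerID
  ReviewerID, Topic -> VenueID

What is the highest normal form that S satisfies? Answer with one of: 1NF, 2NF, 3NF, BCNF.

3NF

Candidate keys: {Affiliation, Country, Topic}, {Affiliation, Country, VenueID}, {ReviewerID, Topic}, {ReviewerID, VenueID}, {Topic, Year}, {VenueID, Year}. Prime attributes: {Affiliation, Country, ReviewerID, Topic, VenueID, Year}.
Affiliation, Country -> ReviewerID: {Affiliation, Country}⁺ = {Affiliation, Country, ReviewerID}, which is not all of the attributes, so the left side is not a superkey — BCNF is violated.
But every attribute on its right side ({ReviewerID}) is prime, and the same holds for every other non-superkey FD, so 3NF still holds.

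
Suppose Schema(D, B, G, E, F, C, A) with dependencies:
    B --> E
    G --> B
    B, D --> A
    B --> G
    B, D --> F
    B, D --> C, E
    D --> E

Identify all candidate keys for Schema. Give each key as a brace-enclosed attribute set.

{D} never appears on the right of any FD, so every key must include it.
{B, D}⁺ = {A, B, C, D, E, F, G} — all of the relation — so {B, D} is a candidate key.
{D, G}⁺ = {A, B, C, D, E, F, G} — all of the relation — so {D, G} is a candidate key.
These are minimal and exhaustive — every other superkey contains one of them.

{B, D}, {D, G}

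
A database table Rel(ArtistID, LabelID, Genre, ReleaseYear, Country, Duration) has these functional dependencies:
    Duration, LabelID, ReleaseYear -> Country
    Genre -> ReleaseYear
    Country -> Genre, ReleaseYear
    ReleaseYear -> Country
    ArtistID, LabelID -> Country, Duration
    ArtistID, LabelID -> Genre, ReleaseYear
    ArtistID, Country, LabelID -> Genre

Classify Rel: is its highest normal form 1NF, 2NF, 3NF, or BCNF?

Candidate key: {ArtistID, LabelID}. Prime attributes: {ArtistID, LabelID}.
Duration, LabelID, ReleaseYear -> Country breaks BCNF: {Duration, LabelID, ReleaseYear}⁺ = {Country, Duration, Genre, LabelID, ReleaseYear}, so {Duration, LabelID, ReleaseYear} is not a superkey.
Duration, LabelID, ReleaseYear -> Country has non-prime {Country} on the right and a non-superkey on the left, so 3NF fails.
No proper subset of a key has a non-prime attribute in its closure, so there is no partial dependency; 2NF holds.

2NF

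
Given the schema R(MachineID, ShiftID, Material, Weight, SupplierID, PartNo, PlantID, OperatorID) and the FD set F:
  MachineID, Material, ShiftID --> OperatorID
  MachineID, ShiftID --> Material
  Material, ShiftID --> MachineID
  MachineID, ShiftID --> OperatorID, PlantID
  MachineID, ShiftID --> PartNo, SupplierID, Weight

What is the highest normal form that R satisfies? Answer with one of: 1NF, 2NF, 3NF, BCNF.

Candidate keys: {MachineID, ShiftID}, {Material, ShiftID}. Prime attributes: {MachineID, Material, ShiftID}.
Every FD has a superkey on the left, so the relation is in BCNF.

BCNF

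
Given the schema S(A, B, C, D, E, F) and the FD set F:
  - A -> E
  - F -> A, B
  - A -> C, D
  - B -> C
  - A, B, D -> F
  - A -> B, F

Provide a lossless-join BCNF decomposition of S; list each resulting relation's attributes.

{A, B, D, E, F}; {B, C}

Candidate keys of the original relation: {A}, {F}.
Within {A, B, C, D, E, F}: {B}⁺ ∩ {A, B, C, D, E, F} = {B, C}, not the whole set, so B -> C violates BCNF; decompose into {B, C} and {A, B, D, E, F}.
{B, C} is in BCNF.
{A, B, D, E, F} is in BCNF.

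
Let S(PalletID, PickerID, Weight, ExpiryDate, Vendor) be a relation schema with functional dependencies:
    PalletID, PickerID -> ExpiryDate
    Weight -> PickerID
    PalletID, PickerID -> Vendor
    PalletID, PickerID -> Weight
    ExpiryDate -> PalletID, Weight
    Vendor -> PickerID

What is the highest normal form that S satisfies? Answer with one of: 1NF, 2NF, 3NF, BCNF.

3NF

Candidate keys: {ExpiryDate}, {PalletID, PickerID}, {PalletID, Vendor}, {PalletID, Weight}. Prime attributes: {ExpiryDate, PalletID, PickerID, Vendor, Weight}.
For Weight -> PickerID we have {Weight}⁺ = {PickerID, Weight}; {Weight} is not a superkey, so BCNF fails.
Since {PickerID} ⊆ prime attributes and every other non-superkey FD also has a prime right side, the schema is in 3NF.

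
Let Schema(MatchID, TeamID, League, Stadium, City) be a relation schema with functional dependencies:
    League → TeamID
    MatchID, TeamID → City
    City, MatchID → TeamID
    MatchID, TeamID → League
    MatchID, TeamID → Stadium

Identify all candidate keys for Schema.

{City, MatchID}, {League, MatchID}, {MatchID, TeamID}

{MatchID} never appears on the right of any FD, so every key must include it.
{City, MatchID}⁺ = {City, League, MatchID, Stadium, TeamID} — all of the relation — so {City, MatchID} is a candidate key.
{League, MatchID}⁺ = {City, League, MatchID, Stadium, TeamID} — all of the relation — so {League, MatchID} is a candidate key.
{MatchID, TeamID}⁺ = {City, League, MatchID, Stadium, TeamID} — all of the relation — so {MatchID, TeamID} is a candidate key.
These are minimal and exhaustive — every other superkey contains one of them.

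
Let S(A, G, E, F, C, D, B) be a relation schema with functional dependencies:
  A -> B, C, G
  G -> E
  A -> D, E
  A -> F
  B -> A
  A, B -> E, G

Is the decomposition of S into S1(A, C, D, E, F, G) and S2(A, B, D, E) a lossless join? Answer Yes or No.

Yes

Common attributes: {A, D, E}; their closure is {A, B, C, D, E, F, G}.
Since S1 ⊆ {A, B, C, D, E, F, G}, the intersection is a superkey of S1; the decomposition is lossless.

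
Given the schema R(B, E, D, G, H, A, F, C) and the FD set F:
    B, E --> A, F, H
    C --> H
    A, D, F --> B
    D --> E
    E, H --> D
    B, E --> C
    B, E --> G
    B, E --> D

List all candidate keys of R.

{A, C, E, F}, {A, D, F}, {A, E, F, H}, {B, D}, {B, E}

Closure of {B, D} is {A, B, C, D, E, F, G, H}, the whole schema; {B, D} is a candidate key.
Closure of {B, E} is {A, B, C, D, E, F, G, H}, the whole schema; {B, E} is a candidate key.
Closure of {A, D, F} is {A, B, C, D, E, F, G, H}, the whole schema; {A, D, F} is a candidate key.
Closure of {A, C, E, F} is {A, B, C, D, E, F, G, H}, the whole schema; {A, C, E, F} is a candidate key.
Closure of {A, E, F, H} is {A, B, C, D, E, F, G, H}, the whole schema; {A, E, F, H} is a candidate key.
These are minimal and exhaustive — every other superkey contains one of them.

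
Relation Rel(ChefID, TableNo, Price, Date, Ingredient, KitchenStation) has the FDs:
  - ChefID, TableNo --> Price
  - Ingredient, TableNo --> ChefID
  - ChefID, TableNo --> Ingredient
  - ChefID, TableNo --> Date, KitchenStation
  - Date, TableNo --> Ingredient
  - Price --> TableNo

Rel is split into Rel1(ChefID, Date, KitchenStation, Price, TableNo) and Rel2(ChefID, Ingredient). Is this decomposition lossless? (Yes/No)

No

Rel1 ∩ Rel2 = {ChefID}; its closure under F is {ChefID}.
Neither Rel1 nor Rel2 is contained in that closure, so the decomposition is lossy.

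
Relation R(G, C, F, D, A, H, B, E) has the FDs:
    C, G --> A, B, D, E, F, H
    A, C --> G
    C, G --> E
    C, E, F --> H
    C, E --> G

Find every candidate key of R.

{C} never appears on the right of any FD, so every key must include it.
{A, C}⁺ = {A, B, C, D, E, F, G, H} — all of the relation — so {A, C} is a candidate key.
{C, E}⁺ = {A, B, C, D, E, F, G, H} — all of the relation — so {C, E} is a candidate key.
{C, G}⁺ = {A, B, C, D, E, F, G, H} — all of the relation — so {C, G} is a candidate key.
These are minimal and exhaustive — every other superkey contains one of them.

{A, C}, {C, E}, {C, G}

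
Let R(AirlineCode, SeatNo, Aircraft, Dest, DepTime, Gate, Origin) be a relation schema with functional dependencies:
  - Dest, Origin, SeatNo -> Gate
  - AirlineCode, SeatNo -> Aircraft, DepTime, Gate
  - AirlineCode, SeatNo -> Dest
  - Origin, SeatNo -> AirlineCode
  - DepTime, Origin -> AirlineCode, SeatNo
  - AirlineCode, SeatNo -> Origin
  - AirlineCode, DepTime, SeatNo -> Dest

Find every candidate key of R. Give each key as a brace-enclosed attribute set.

{AirlineCode, SeatNo} is a candidate key since {AirlineCode, SeatNo}⁺ = {Aircraft, AirlineCode, DepTime, Dest, Gate, Origin, SeatNo} covers every attribute.
{DepTime, Origin} is a candidate key since {DepTime, Origin}⁺ = {Aircraft, AirlineCode, DepTime, Dest, Gate, Origin, SeatNo} covers every attribute.
{Origin, SeatNo} is a candidate key since {Origin, SeatNo}⁺ = {Aircraft, AirlineCode, DepTime, Dest, Gate, Origin, SeatNo} covers every attribute.
Any other superkey properly contains one of these, so there are no further candidate keys.

{AirlineCode, SeatNo}, {DepTime, Origin}, {Origin, SeatNo}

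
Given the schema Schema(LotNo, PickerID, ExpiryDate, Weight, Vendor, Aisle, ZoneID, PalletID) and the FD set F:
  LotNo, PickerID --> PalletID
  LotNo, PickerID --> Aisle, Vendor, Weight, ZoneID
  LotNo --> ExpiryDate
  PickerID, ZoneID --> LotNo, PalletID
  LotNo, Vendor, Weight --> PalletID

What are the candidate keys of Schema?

{LotNo, PickerID}, {PickerID, ZoneID}

No FD produces {PickerID}, so it must be in every candidate key.
{LotNo, PickerID} is a candidate key since {LotNo, PickerID}⁺ = {Aisle, ExpiryDate, LotNo, PalletID, PickerID, Vendor, Weight, ZoneID} covers every attribute.
{PickerID, ZoneID} is a candidate key since {PickerID, ZoneID}⁺ = {Aisle, ExpiryDate, LotNo, PalletID, PickerID, Vendor, Weight, ZoneID} covers every attribute.
These are minimal and exhaustive — every other superkey contains one of them.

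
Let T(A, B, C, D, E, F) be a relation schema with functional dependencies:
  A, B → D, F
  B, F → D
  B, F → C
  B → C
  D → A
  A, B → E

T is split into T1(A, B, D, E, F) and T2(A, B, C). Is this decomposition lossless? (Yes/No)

Yes

The shared attributes are {A, B} and {A, B}⁺ = {A, B, C, D, E, F}.
Since T1 ⊆ {A, B, C, D, E, F}, the intersection is a superkey of T1; the decomposition is lossless.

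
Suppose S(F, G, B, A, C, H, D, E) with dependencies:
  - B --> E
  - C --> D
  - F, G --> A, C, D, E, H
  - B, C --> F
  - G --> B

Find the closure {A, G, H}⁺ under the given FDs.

{A, B, E, G, H}

Start with {A, G, H}.
G --> B applies; add {B} → now {A, B, G, H}.
B --> E applies; add {E} → now {A, B, E, G, H}.
No further FD applies.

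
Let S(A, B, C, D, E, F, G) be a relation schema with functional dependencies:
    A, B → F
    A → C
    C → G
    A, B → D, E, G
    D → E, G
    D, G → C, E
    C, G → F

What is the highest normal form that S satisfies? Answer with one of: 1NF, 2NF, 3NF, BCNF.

Candidate key: {A, B}. Prime attributes: {A, B}.
For A → C we have {A}⁺ = {A, C, F, G}; {A} is not a superkey, so BCNF fails.
A → C has non-prime {C} on the right and a non-superkey on the left, so 3NF fails.
Since {A} ⊂ {A, B} and {A}⁺ ⊇ {C, F, G} with {C, F, G} non-prime, there is a partial dependency; 2NF fails.

1NF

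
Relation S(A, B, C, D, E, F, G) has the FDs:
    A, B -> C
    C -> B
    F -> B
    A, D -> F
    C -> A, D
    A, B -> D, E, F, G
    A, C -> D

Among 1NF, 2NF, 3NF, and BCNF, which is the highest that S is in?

Candidate keys: {A, B}, {A, D}, {A, F}, {C}. Prime attributes: {A, B, C, D, F}.
F -> B breaks BCNF: {F}⁺ = {B, F}, so {F} is not a superkey.
But every attribute on its right side ({B}) is prime, and the same holds for every other non-superkey FD, so 3NF still holds.

3NF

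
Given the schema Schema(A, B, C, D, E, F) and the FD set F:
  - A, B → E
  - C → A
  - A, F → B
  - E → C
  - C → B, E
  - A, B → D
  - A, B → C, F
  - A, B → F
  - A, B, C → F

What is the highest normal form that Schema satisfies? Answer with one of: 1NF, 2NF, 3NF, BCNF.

BCNF

Candidate keys: {A, B}, {A, F}, {C}, {E}. Prime attributes: {A, B, C, E, F}.
Every FD has a superkey on the left, so the relation is in BCNF.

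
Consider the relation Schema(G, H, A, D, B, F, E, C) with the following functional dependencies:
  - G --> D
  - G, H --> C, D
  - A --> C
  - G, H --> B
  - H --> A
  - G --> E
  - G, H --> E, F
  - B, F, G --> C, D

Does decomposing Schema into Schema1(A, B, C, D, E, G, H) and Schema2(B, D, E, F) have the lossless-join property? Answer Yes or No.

Common attributes: {B, D, E}; their closure is {B, D, E}.
The closure covers neither Schema1 nor Schema2 entirely; the join is not lossless.

No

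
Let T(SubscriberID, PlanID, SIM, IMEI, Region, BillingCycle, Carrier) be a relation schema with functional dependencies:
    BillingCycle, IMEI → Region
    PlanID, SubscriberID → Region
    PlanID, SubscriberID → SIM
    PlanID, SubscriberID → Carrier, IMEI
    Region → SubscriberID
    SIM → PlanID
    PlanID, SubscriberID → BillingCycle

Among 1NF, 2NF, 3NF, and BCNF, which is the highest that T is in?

3NF

Candidate keys: {BillingCycle, IMEI, PlanID}, {BillingCycle, IMEI, SIM}, {PlanID, Region}, {PlanID, SubscriberID}, {Region, SIM}, {SIM, SubscriberID}. Prime attributes: {BillingCycle, IMEI, PlanID, Region, SIM, SubscriberID}.
BillingCycle, IMEI → Region breaks BCNF: {BillingCycle, IMEI}⁺ = {BillingCycle, IMEI, Region, SubscriberID}, so {BillingCycle, IMEI} is not a superkey.
But every attribute on its right side ({Region}) is prime, and the same holds for every other non-superkey FD, so 3NF still holds.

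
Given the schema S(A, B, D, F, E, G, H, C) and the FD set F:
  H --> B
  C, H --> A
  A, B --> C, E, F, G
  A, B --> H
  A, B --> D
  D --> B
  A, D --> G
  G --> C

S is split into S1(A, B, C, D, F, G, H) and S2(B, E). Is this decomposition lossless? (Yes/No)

Common attributes: {B}; their closure is {B}.
S1 ⊄ {B} and S2 ⊄ {B}, so the split is lossy.

No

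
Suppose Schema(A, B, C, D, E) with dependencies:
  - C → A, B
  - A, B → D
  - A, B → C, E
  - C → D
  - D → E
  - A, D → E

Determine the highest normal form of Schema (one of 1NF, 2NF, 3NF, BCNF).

Candidate keys: {A, B}, {C}. Prime attributes: {A, B, C}.
D → E breaks BCNF: {D}⁺ = {D, E}, so {D} is not a superkey.
Because {E} is non-prime and the left side of D → E is not a superkey, the relation is not in 3NF.
Checking every proper subset of each key, none determines a non-prime attribute — 2NF is satisfied.

2NF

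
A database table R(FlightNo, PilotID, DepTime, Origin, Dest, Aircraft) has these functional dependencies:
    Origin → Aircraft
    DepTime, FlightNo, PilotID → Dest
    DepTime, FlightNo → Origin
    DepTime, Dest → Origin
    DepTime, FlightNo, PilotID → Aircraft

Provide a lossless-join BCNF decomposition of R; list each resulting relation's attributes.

{Aircraft, Origin}; {DepTime, Dest, FlightNo, PilotID}; {DepTime, FlightNo, Origin}

Candidate key of the original relation: {DepTime, FlightNo, PilotID}.
{Aircraft, DepTime, Dest, FlightNo, Origin, PilotID}: {Origin} determines {Aircraft, Origin} here but is not a superkey — split on Origin → Aircraft, giving {Aircraft, Origin} and {DepTime, Dest, FlightNo, Origin, PilotID}.
{Aircraft, Origin} is in BCNF.
{DepTime, Dest, FlightNo, Origin, PilotID}: {DepTime, FlightNo} determines {DepTime, FlightNo, Origin} here but is not a superkey — split on DepTime, FlightNo → Origin, giving {DepTime, FlightNo, Origin} and {DepTime, Dest, FlightNo, PilotID}.
{DepTime, FlightNo, Origin} is in BCNF.
{DepTime, Dest, FlightNo, PilotID} is in BCNF.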